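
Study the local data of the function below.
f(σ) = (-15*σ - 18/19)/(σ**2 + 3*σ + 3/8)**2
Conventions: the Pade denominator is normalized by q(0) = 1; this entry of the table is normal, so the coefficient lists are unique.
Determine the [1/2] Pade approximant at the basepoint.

Taylor coefficients needed (expand at 0): a_0 = -128/19, a_1 = 64/57, a_2 = 25600/57, a_3 = -1192960/171.
Write the denominator as Q(σ) = 1 + q1*σ + q2*σ^2. Requiring Q*f - P = O(σ^4) with deg P <= 1 kills the coefficients of σ^2..σ^3 in Q*f:
  σ^2: a_2 + q1*a_1 + q2*a_0 = 0, i.e. 25600/57 + (64/57)*q1 + (-128/19)*q2 = 0.
  σ^3: a_3 + q1*a_2 + q2*a_1 = 0, i.e. -1192960/171 + (25600/57)*q1 + (64/57)*q2 = 0.
Solving this linear system: q1 = 36880/2401, q2 = 498640/7203.
The numerator is Q*f truncated at degree 1: P0 = a_0 = -128/19; P1 = a_1 + q1*a_0 = -14008256/136857.

The Pade approximant has numerator coefficients [-128/19, -14008256/136857]; denominator coefficients [1, 36880/2401, 498640/7203].


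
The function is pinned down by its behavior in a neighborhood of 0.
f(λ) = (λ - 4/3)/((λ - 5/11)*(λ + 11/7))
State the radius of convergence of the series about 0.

The radius of convergence is 5/11.

Denominator factor (λ + 11/7): pole of order 1 at -11/7, modulus 11/7.
Denominator factor (λ - 5/11): pole of order 1 at 5/11, modulus 5/11.
The radius of convergence is the smallest modulus among the singular points: 5/11.


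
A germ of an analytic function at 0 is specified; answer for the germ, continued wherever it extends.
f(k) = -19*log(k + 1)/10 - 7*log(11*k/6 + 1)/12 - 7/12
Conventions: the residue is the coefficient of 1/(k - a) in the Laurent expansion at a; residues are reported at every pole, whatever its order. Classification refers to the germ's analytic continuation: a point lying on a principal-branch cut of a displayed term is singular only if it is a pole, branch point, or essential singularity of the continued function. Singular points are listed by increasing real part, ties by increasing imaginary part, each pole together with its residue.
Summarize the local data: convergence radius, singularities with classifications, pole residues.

Branch term (-7/12)*log(1 - k/(-6/11)): its argument vanishes at k = -6/11, a logarithmic branch point, modulus 6/11.
Branch term (-19/10)*log(1 - k/(-1)): its argument vanishes at k = -1, a logarithmic branch point, modulus 1.
The radius of convergence is the smallest modulus among the singular points: 6/11.
List the singular points by increasing real part (a conjugate pair: the negative imaginary part first).

Radius of convergence at 0: 6/11.
At -1: a logarithmic branch point.
At -6/11: a logarithmic branch point.


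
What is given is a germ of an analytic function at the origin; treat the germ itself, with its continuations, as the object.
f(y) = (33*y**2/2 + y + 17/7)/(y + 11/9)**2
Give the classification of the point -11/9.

The denominator factor y + 11/9 vanishes at -11/9 and appears to the power 2; the numerator there equals 9773/378, nonzero, and no other factor vanishes.
Hence a pole whose order is the multiplicity, 2.

The point is a pole of order 2.


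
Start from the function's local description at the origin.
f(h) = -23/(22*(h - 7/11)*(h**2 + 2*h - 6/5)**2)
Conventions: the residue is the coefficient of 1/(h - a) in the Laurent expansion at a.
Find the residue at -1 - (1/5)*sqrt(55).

The residue is 765325/334084 - (12280275/40424164)*sqrt(55).

The factor h**2 + 2*h - 6/5 splits as (h - a)(h - a') with a = -1 - (1/5)*sqrt(55), a' = -1 + (1/5)*sqrt(55). At the order-2 pole a set g(h) = (h - a)^2*f(h) = [-23/(22*(h - 7/11))] / (h - a')^2.
Order-2 pole: residue = g'(a); g'(-1 - (1/5)*sqrt(55)) = 765325/334084 - (12280275/40424164)*sqrt(55), so the residue is 765325/334084 - (12280275/40424164)*sqrt(55).


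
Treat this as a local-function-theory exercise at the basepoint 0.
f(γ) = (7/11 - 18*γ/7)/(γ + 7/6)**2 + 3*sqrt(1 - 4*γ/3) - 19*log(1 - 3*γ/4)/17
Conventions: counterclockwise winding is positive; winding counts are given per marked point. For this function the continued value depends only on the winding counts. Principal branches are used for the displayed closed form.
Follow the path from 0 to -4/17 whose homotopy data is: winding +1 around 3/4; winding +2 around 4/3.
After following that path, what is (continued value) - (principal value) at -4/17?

Continued minus principal equals (-(2/17)*sqrt(3417)) - ((76/17)*pi)*i.

The rational part is single-valued and drops out of the difference; each branch term changes only by its own monodromy.
(-19/17)*log(1 - γ/(4/3)): each positive loop around 4/3 adds 2*pi*i to the log, so winding +2 contributes (-19/17)*(2)*2*pi*i = -(76/17)*pi*i.
(3)*sqrt(1 - γ/(3/4)): winding +1 is odd, the square root flips sign, contributing -2*(3)*sqrt(1 - (-4/17)/(3/4)) = -2*(3)*sqrt(67/51) = -(2/17)*sqrt(3417).
Summing the contributions at γ = -4/17 gives (-(2/17)*sqrt(3417)) - ((76/17)*pi)*i.


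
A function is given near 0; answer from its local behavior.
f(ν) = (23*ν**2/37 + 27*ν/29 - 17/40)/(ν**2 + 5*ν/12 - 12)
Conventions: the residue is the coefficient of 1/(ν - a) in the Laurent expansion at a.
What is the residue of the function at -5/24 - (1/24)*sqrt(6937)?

The residue is 8653/25752 - (10652759/893208120)*sqrt(6937).

The factor ν**2 + 5*ν/12 - 12 splits as (ν - a)(ν - a') with a = -5/24 - (1/24)*sqrt(6937), a' = -5/24 + (1/24)*sqrt(6937). At the order-1 pole a set g(ν) = (ν - a)*f(ν) = [23*ν**2/37 + 27*ν/29 - 17/40] / (ν - a').
Simple pole: residue = g(a) at a = -5/24 - (1/24)*sqrt(6937), which is 8653/25752 - (10652759/893208120)*sqrt(6937).


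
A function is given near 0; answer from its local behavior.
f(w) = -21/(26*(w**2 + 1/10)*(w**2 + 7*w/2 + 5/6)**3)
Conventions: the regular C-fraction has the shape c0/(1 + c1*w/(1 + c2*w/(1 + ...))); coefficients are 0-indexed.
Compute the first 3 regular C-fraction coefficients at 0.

The regular C-fraction coefficients are [-4536/325, 63/5, -1663/315].

Taylor coefficients (expand at 0): a_0 = -4536/325, a_1 = 285768/1625, a_2 = -10460016/8125.
c0 = a_0 = -4536/325. Peel one level at a time: if S = 1 + c*w/S' with S'(0) = 1, then c is the w-coefficient of S and S' = c*w/(S - 1).
S_1 = c0/f = 1 + (63/5)*w + (1663/25)*w^2 + ...; c1 = 63/5.
S_2 = c1*w/(S_1 - 1) = 1 + (-1663/315)*w + ...; c2 = -1663/315.


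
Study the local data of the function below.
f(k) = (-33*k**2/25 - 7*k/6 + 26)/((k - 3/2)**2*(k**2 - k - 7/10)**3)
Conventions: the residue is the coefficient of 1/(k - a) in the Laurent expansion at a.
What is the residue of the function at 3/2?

At the order-2 pole 3/2 set g(k) = (k - (3/2))^2*f(k) = (-33*k**2/25 - 7*k/6 + 26)/(k**2 - k - 7/10)**3.
Order-2 pole: residue = g'(a); g'(3/2) = -61409440/3, so the residue is -61409440/3.

The residue is -61409440/3.


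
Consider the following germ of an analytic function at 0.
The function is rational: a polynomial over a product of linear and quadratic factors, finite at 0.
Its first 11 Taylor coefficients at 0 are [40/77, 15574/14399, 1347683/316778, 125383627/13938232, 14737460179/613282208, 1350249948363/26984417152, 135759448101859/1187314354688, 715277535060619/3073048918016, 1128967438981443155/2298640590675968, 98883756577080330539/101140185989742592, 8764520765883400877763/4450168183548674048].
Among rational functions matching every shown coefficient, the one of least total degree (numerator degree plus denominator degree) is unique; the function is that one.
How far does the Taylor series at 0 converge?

No rational of total degree below 9 reproduces all 11 coefficients; solving the [1/8] Pade equations on them gives f(ψ) = (-9*ψ/17 - 5/7)/((ψ**2 + ψ/4 - 1/2)**3*(ψ**2 + 7*ψ/4 + 11)), whose expansion matches every shown term.
Denominator factor (ψ**2 + ψ/4 - 1/2)^3: discriminant 33/16, real irrational roots -1/8 + (1/8)*sqrt(33) and -1/8 - (1/8)*sqrt(33); poles of order 3, moduli -1/8 + (1/8)*sqrt(33) and 1/8 + (1/8)*sqrt(33).
Denominator factor (ψ**2 + 7*ψ/4 + 11): discriminant -655/16, complex-conjugate roots (-7/8) + ((1/8)*sqrt(655))*i and (-7/8) - ((1/8)*sqrt(655))*i; poles of order 1, moduli sqrt(11) and sqrt(11).
The radius of convergence is the smallest modulus among the singular points: -1/8 + (1/8)*sqrt(33).

The radius of convergence is -1/8 + (1/8)*sqrt(33).


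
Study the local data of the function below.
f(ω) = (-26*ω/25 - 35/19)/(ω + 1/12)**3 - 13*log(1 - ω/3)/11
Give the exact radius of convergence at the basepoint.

The radius of convergence is 1/12.

Denominator factor (ω + 1/12)^3: pole of order 3 at -1/12, modulus 1/12.
Branch term (-13/11)*log(1 - ω/(3)): its argument vanishes at ω = 3, a logarithmic branch point, modulus 3.
The radius of convergence is the smallest modulus among the singular points: 1/12.


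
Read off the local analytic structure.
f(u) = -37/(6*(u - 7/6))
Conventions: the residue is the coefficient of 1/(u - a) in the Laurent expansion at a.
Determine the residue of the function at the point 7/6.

At the order-1 pole 7/6 set g(u) = (u - (7/6))*f(u) = -37/6.
Simple pole: residue = g(a) at a = 7/6, which is -37/6.

The residue is -37/6.


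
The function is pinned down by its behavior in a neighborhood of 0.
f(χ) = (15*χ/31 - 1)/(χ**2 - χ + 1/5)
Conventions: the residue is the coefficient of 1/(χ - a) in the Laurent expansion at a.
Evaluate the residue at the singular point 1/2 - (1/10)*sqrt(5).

The residue is 15/62 + (47/62)*sqrt(5).

The factor χ**2 - χ + 1/5 splits as (χ - a)(χ - a') with a = 1/2 - (1/10)*sqrt(5), a' = 1/2 + (1/10)*sqrt(5). At the order-1 pole a set g(χ) = (χ - a)*f(χ) = [15*χ/31 - 1] / (χ - a').
Simple pole: residue = g(a) at a = 1/2 - (1/10)*sqrt(5), which is 15/62 + (47/62)*sqrt(5).


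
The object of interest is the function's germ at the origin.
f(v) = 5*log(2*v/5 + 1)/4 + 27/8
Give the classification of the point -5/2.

The term (5/4)*log(1 - v/(-5/2)) has argument 1 - -5/2/(-5/2) = 0 at -5/2: a logarithmic (infinitely-sheeted) branch point; the remaining terms are analytic or single-valued there.

The point is a logarithmic branch point.


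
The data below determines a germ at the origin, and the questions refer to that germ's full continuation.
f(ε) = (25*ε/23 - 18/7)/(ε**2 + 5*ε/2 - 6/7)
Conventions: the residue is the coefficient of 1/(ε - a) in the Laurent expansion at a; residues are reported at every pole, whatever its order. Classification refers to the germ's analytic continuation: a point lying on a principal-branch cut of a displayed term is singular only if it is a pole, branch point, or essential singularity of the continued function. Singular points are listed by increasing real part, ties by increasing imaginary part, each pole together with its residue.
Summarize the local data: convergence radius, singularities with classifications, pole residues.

Denominator factor (ε**2 + 5*ε/2 - 6/7): discriminant 271/28, real irrational roots -5/4 + (1/28)*sqrt(1897) and -5/4 - (1/28)*sqrt(1897); poles of order 1, moduli -5/4 + (1/28)*sqrt(1897) and 5/4 + (1/28)*sqrt(1897).
The radius of convergence is the smallest modulus among the singular points: -5/4 + (1/28)*sqrt(1897).
The factor ε**2 + 5*ε/2 - 6/7 splits as (ε - a)(ε - a') with a = -5/4 - (1/28)*sqrt(1897), a' = -5/4 + (1/28)*sqrt(1897). At the order-1 pole a set g(ε) = (ε - a)*f(ε) = [25*ε/23 - 18/7] / (ε - a').
Simple pole: residue = g(a) at a = -5/4 - (1/28)*sqrt(1897), which is 25/46 + (2531/87262)*sqrt(1897).
The factor ε**2 + 5*ε/2 - 6/7 splits as (ε - a)(ε - a') with a = -5/4 + (1/28)*sqrt(1897), a' = -5/4 - (1/28)*sqrt(1897). At the order-1 pole a set g(ε) = (ε - a)*f(ε) = [25*ε/23 - 18/7] / (ε - a').
Simple pole: residue = g(a) at a = -5/4 + (1/28)*sqrt(1897), which is 25/46 - (2531/87262)*sqrt(1897).
List the singular points by increasing real part (a conjugate pair: the negative imaginary part first).

Radius of convergence at 0: -5/4 + (1/28)*sqrt(1897).
At -5/4 - (1/28)*sqrt(1897): a pole of order 1; residue 25/46 + (2531/87262)*sqrt(1897).
At -5/4 + (1/28)*sqrt(1897): a pole of order 1; residue 25/46 - (2531/87262)*sqrt(1897).


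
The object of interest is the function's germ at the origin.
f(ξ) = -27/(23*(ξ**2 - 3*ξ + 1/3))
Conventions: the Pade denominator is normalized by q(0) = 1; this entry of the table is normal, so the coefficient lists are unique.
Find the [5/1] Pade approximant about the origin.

Taylor coefficients needed (expand at 0): a_0 = -81/23, a_1 = -729/23, a_2 = -6318/23, a_3 = -54675/23, a_4 = -473121/23, a_5 = -4094064/23, a_6 = -35427213/23.
Write the denominator as Q(ξ) = 1 + q1*ξ. Requiring Q*f - P = O(ξ^7) with deg P <= 5 kills the coefficients of ξ^6..ξ^6 in Q*f:
  ξ^6: a_6 + q1*a_5 = 0, i.e. -35427213/23 + (-4094064/23)*q1 = 0.
Solving this linear system: q1 = -16199/1872.
The numerator is Q*f truncated at degree 5: P0 = a_0 = -81/23; P1 = a_1 + q1*a_0 = -5841/4784; P2 = a_2 + q1*a_1 = -2025/4784; P3 = a_3 + q1*a_2 = -27/184; P4 = a_4 + q1*a_3 = -243/4784; P5 = a_5 + q1*a_4 = -81/4784.

The Pade approximant has numerator coefficients [-81/23, -5841/4784, -2025/4784, -27/184, -243/4784, -81/4784]; denominator coefficients [1, -16199/1872].


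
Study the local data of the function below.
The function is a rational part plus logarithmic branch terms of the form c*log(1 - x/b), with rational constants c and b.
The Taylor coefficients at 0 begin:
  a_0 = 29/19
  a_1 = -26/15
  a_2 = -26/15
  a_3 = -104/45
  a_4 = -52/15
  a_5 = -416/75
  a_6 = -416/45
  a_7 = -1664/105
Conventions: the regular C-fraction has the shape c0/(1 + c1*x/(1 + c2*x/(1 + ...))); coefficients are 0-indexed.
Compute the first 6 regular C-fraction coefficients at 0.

Taylor coefficients (read off): a_0 = 29/19, a_1 = -26/15, a_2 = -26/15, a_3 = -104/45, a_4 = -52/15, a_5 = -416/75.
c0 = a_0 = 29/19. Peel one level at a time: if S = 1 + c*x/S' with S'(0) = 1, then c is the x-coefficient of S and S' = c*x/(S - 1).
S_1 = c0/f = 1 + (494/435)*x + (458926/189225)*x^2 + ...; c1 = 494/435.
S_2 = c1*x/(S_1 - 1) = 1 + (-929/435)*x + (-1/3)*x^2 + ...; c2 = -929/435.
S_3 = c2*x/(S_2 - 1) = 1 + (-145/929)*x + (-113680/863041)*x^2 + ...; c3 = -145/929.
S_4 = c3*x/(S_3 - 1) = 1 + (-784/929)*x + (-4/15)*x^2 + ...; c4 = -784/929.
S_5 = c4*x/(S_4 - 1) = 1 + (-929/2940)*x + ...; c5 = -929/2940.

The regular C-fraction coefficients are [29/19, 494/435, -929/435, -145/929, -784/929, -929/2940].


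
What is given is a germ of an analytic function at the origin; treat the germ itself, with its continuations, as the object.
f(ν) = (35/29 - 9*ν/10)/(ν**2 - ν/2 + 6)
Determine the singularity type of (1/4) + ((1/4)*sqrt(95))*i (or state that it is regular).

The denominator factor ν**2 - ν/2 + 6 vanishes at (1/4) + ((1/4)*sqrt(95))*i and appears to the power 1; the numerator there equals (1139/1160) - ((9/40)*sqrt(95))*i, nonzero, and no other factor vanishes.
Hence a pole whose order is the multiplicity, 1.

The point is a pole of order 1.


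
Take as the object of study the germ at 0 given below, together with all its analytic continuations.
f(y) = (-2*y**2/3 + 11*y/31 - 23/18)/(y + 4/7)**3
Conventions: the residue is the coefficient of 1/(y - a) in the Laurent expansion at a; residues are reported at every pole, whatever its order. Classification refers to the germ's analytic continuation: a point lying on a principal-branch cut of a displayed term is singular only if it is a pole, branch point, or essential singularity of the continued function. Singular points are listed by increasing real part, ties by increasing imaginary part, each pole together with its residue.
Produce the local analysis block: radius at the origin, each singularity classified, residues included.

Radius of convergence at 0: 4/7.
At -4/7: a pole of order 3; residue -2/3.

Denominator factor (y + 4/7)^3: pole of order 3 at -4/7, modulus 4/7.
The radius of convergence is the smallest modulus among the singular points: 4/7.
At the order-3 pole -4/7 set g(y) = (y - (-4/7))^3*f(y) = -2*y**2/3 + 11*y/31 - 23/18.
Order-3 pole: residue = g''(a)/2; g''(-4/7) = -4/3, so the residue is -2/3.


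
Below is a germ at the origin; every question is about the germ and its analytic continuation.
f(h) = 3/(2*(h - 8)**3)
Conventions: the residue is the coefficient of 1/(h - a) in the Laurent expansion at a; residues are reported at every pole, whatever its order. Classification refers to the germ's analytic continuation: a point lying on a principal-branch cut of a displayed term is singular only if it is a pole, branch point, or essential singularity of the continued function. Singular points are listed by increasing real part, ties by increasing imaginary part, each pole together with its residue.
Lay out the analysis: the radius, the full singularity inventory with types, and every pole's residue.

Radius of convergence at 0: 8.
At 8: a pole of order 3; residue 0.

Denominator factor (h - 8)^3: pole of order 3 at 8, modulus 8.
The radius of convergence is the smallest modulus among the singular points: 8.
At the order-3 pole 8 set g(h) = (h - (8))^3*f(h) = 3/2.
Order-3 pole: residue = g''(a)/2; g''(8) = 0, so the residue is 0.


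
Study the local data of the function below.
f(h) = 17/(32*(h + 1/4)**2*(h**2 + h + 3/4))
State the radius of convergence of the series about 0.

Denominator factor (h**2 + h + 3/4): discriminant -2, complex-conjugate roots (-1/2) + ((1/2)*sqrt(2))*i and (-1/2) - ((1/2)*sqrt(2))*i; poles of order 1, moduli (1/2)*sqrt(3) and (1/2)*sqrt(3).
Denominator factor (h + 1/4)^2: pole of order 2 at -1/4, modulus 1/4.
The radius of convergence is the smallest modulus among the singular points: 1/4.

The radius of convergence is 1/4.


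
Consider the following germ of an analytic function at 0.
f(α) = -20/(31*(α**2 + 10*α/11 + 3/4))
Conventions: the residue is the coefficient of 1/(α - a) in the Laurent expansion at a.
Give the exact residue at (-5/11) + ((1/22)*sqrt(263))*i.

The factor α**2 + 10*α/11 + 3/4 splits as (α - a)(α - a') with a = (-5/11) + ((1/22)*sqrt(263))*i, a' = (-5/11) - ((1/22)*sqrt(263))*i. At the order-1 pole a set g(α) = (α - a)*f(α) = [-20/31] / (α - a').
Simple pole: residue = g(a) at a = (-5/11) + ((1/22)*sqrt(263))*i, which is ((220/8153)*sqrt(263))*i.

The residue is ((220/8153)*sqrt(263))*i.


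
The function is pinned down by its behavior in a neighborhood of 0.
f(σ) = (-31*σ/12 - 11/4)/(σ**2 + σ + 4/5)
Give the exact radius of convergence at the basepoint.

The radius of convergence is (2/5)*sqrt(5).

Denominator factor (σ**2 + σ + 4/5): discriminant -11/5, complex-conjugate roots (-1/2) + ((1/10)*sqrt(55))*i and (-1/2) - ((1/10)*sqrt(55))*i; poles of order 1, moduli (2/5)*sqrt(5) and (2/5)*sqrt(5).
The radius of convergence is the smallest modulus among the singular points: (2/5)*sqrt(5).


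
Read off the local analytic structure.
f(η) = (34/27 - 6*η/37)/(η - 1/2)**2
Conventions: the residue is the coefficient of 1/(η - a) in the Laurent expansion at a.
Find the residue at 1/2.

At the order-2 pole 1/2 set g(η) = (η - (1/2))^2*f(η) = 34/27 - 6*η/37.
Order-2 pole: residue = g'(a); g'(1/2) = -6/37, so the residue is -6/37.

The residue is -6/37.


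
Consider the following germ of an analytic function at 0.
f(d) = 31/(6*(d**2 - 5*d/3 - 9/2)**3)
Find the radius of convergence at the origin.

The radius of convergence is -5/6 + (1/6)*sqrt(187).

Denominator factor (d**2 - 5*d/3 - 9/2)^3: discriminant 187/9, real irrational roots 5/6 + (1/6)*sqrt(187) and 5/6 - (1/6)*sqrt(187); poles of order 3, moduli 5/6 + (1/6)*sqrt(187) and -5/6 + (1/6)*sqrt(187).
The radius of convergence is the smallest modulus among the singular points: -5/6 + (1/6)*sqrt(187).


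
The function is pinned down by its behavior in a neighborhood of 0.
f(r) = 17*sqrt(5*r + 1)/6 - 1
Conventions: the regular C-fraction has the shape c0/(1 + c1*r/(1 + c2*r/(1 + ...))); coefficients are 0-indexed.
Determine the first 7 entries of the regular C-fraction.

The regular C-fraction coefficients are [11/6, -85/22, 225/44, 11/36, 79/36, 225/316, 565/316].

Taylor coefficients (expand at 0): a_0 = 11/6, a_1 = 85/12, a_2 = -425/48, a_3 = 2125/96, a_4 = -53125/768, a_5 = 371875/1536, a_6 = -1859375/2048.
c0 = a_0 = 11/6. Peel one level at a time: if S = 1 + c*r/S' with S'(0) = 1, then c is the r-coefficient of S and S' = c*r/(S - 1).
S_1 = c0/f = 1 + (-85/22)*r + (19125/968)*r^2 + ...; c1 = -85/22.
S_2 = c1*r/(S_1 - 1) = 1 + (225/44)*r + (-25/16)*r^2 + ...; c2 = 225/44.
S_3 = c2*r/(S_2 - 1) = 1 + (11/36)*r + (-869/1296)*r^2 + ...; c3 = 11/36.
S_4 = c3*r/(S_3 - 1) = 1 + (79/36)*r + (-25/16)*r^2 + ...; c4 = 79/36.
S_5 = c4*r/(S_4 - 1) = 1 + (225/316)*r + (-127125/99856)*r^2 + ...; c5 = 225/316.
S_6 = c5*r/(S_5 - 1) = 1 + (565/316)*r + ...; c6 = 565/316.


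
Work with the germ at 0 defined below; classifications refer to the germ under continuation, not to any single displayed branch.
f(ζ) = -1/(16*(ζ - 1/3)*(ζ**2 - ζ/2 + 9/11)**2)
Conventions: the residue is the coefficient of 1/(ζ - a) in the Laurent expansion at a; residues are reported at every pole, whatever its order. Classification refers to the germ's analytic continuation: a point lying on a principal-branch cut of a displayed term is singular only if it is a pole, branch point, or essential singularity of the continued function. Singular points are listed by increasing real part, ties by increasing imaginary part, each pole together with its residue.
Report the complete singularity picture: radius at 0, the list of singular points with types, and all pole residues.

Denominator factor (ζ**2 - ζ/2 + 9/11)^2: discriminant -133/44, complex-conjugate roots (1/4) + ((1/44)*sqrt(1463))*i and (1/4) - ((1/44)*sqrt(1463))*i; poles of order 2, moduli (3/11)*sqrt(11) and (3/11)*sqrt(11).
Denominator factor (ζ - 1/3): pole of order 1 at 1/3, modulus 1/3.
The radius of convergence is the smallest modulus among the singular points: 1/3.
The factor ζ**2 - ζ/2 + 9/11 splits as (ζ - a)(ζ - a') with a = (1/4) - ((1/44)*sqrt(1463))*i, a' = (1/4) + ((1/44)*sqrt(1463))*i. At the order-2 pole a set g(ζ) = (ζ - a)^2*f(ζ) = [-1/(16*(ζ - 1/3))] / (ζ - a')^2.
Order-2 pole: residue = g'(a); g'((1/4) - ((1/44)*sqrt(1463))*i) = (9801/182408) + ((653763/3226615112)*sqrt(1463))*i, so the residue is (9801/182408) + ((653763/3226615112)*sqrt(1463))*i.
The factor ζ**2 - ζ/2 + 9/11 splits as (ζ - a)(ζ - a') with a = (1/4) + ((1/44)*sqrt(1463))*i, a' = (1/4) - ((1/44)*sqrt(1463))*i. At the order-2 pole a set g(ζ) = (ζ - a)^2*f(ζ) = [-1/(16*(ζ - 1/3))] / (ζ - a')^2.
Order-2 pole: residue = g'(a); g'((1/4) + ((1/44)*sqrt(1463))*i) = (9801/182408) - ((653763/3226615112)*sqrt(1463))*i, so the residue is (9801/182408) - ((653763/3226615112)*sqrt(1463))*i.
At the order-1 pole 1/3 set g(ζ) = (ζ - (1/3))*f(ζ) = -1/(16*(ζ**2 - ζ/2 + 9/11)**2).
Simple pole: residue = g(a) at a = 1/3, which is -9801/91204.
List the singular points by increasing real part (a conjugate pair: the negative imaginary part first).

Radius of convergence at 0: 1/3.
At (1/4) - ((1/44)*sqrt(1463))*i: a pole of order 2; residue (9801/182408) + ((653763/3226615112)*sqrt(1463))*i.
At (1/4) + ((1/44)*sqrt(1463))*i: a pole of order 2; residue (9801/182408) - ((653763/3226615112)*sqrt(1463))*i.
At 1/3: a pole of order 1; residue -9801/91204.


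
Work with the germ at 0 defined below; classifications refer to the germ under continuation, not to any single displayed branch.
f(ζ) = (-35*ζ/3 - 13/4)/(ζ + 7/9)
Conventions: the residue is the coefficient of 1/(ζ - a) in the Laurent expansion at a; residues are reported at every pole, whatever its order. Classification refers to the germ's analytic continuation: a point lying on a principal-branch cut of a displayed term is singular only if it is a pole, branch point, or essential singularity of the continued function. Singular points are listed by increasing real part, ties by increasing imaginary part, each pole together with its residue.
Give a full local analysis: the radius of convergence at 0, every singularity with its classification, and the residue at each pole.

Denominator factor (ζ + 7/9): pole of order 1 at -7/9, modulus 7/9.
The radius of convergence is the smallest modulus among the singular points: 7/9.
At the order-1 pole -7/9 set g(ζ) = (ζ - (-7/9))*f(ζ) = -35*ζ/3 - 13/4.
Simple pole: residue = g(a) at a = -7/9, which is 629/108.

Radius of convergence at 0: 7/9.
At -7/9: a pole of order 1; residue 629/108.


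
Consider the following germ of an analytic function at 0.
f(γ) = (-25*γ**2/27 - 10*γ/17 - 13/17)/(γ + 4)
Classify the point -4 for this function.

The point is a pole of order 1.

The denominator factor γ + 4 vanishes at -4 and appears to the power 1; the numerator there equals -6071/459, nonzero, and no other factor vanishes.
Hence a pole whose order is the multiplicity, 1.


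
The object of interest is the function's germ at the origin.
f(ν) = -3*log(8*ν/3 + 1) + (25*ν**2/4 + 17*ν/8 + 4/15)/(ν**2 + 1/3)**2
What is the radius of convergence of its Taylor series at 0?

The radius of convergence is 3/8.

Denominator factor (ν**2 + 1/3)^2: discriminant -4/3, complex-conjugate roots ((1/3)*sqrt(3))*i and -((1/3)*sqrt(3))*i; poles of order 2, moduli (1/3)*sqrt(3) and (1/3)*sqrt(3).
Branch term (-3)*log(1 - ν/(-3/8)): its argument vanishes at ν = -3/8, a logarithmic branch point, modulus 3/8.
The radius of convergence is the smallest modulus among the singular points: 3/8.


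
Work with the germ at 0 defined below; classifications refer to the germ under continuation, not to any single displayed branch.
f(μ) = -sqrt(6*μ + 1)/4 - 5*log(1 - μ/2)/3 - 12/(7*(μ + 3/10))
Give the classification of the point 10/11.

The point is a regular point.

Denominator factors: μ + 3/10 = 133/110 at μ = 10/11 — none vanishes.
Branch term log(1 - μ/(2)): argument at 10/11 is 6/11, nonzero, so 10/11 is not its branch point (a point on a principal cut is still regular for the continued germ).
Branch term sqrt(1 - μ/(-1/6)): argument at 10/11 is 71/11, nonzero, so 10/11 is not its branch point (a point on a principal cut is still regular for the continued germ).
So the germ continues analytically to 10/11.


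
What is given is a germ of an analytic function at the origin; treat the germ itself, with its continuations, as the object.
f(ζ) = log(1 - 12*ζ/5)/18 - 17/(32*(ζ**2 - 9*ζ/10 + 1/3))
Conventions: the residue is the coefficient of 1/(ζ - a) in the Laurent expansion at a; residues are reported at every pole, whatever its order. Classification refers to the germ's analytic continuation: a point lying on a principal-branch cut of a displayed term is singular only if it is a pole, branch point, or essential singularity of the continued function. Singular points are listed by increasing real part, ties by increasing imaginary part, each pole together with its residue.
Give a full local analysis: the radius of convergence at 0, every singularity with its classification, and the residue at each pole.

Radius of convergence at 0: 5/12.
At 5/12: a logarithmic branch point.
At (9/20) - ((1/60)*sqrt(471))*i: a pole of order 1; residue -((85/2512)*sqrt(471))*i.
At (9/20) + ((1/60)*sqrt(471))*i: a pole of order 1; residue ((85/2512)*sqrt(471))*i.

Denominator factor (ζ**2 - 9*ζ/10 + 1/3): discriminant -157/300, complex-conjugate roots (9/20) + ((1/60)*sqrt(471))*i and (9/20) - ((1/60)*sqrt(471))*i; poles of order 1, moduli (1/3)*sqrt(3) and (1/3)*sqrt(3).
Branch term (1/18)*log(1 - ζ/(5/12)): its argument vanishes at ζ = 5/12, a logarithmic branch point, modulus 5/12.
The radius of convergence is the smallest modulus among the singular points: 5/12.
The branch term is analytic at (9/20) - ((1/60)*sqrt(471))*i and contributes nothing to the residue; only the rational part matters.
The factor ζ**2 - 9*ζ/10 + 1/3 splits as (ζ - a)(ζ - a') with a = (9/20) - ((1/60)*sqrt(471))*i, a' = (9/20) + ((1/60)*sqrt(471))*i. At the order-1 pole a set g(ζ) = (ζ - a)*(rational part) = [-17/32] / (ζ - a').
Simple pole: residue = g(a) at a = (9/20) - ((1/60)*sqrt(471))*i, which is -((85/2512)*sqrt(471))*i.
The branch term is analytic at (9/20) + ((1/60)*sqrt(471))*i and contributes nothing to the residue; only the rational part matters.
The factor ζ**2 - 9*ζ/10 + 1/3 splits as (ζ - a)(ζ - a') with a = (9/20) + ((1/60)*sqrt(471))*i, a' = (9/20) - ((1/60)*sqrt(471))*i. At the order-1 pole a set g(ζ) = (ζ - a)*(rational part) = [-17/32] / (ζ - a').
Simple pole: residue = g(a) at a = (9/20) + ((1/60)*sqrt(471))*i, which is ((85/2512)*sqrt(471))*i.
List the singular points by increasing real part (a conjugate pair: the negative imaginary part first).


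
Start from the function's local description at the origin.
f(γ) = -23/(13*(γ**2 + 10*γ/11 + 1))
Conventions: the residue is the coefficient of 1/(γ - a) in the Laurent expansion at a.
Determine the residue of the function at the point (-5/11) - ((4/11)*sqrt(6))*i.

The factor γ**2 + 10*γ/11 + 1 splits as (γ - a)(γ - a') with a = (-5/11) - ((4/11)*sqrt(6))*i, a' = (-5/11) + ((4/11)*sqrt(6))*i. At the order-1 pole a set g(γ) = (γ - a)*f(γ) = [-23/13] / (γ - a').
Simple pole: residue = g(a) at a = (-5/11) - ((4/11)*sqrt(6))*i, which is -((253/624)*sqrt(6))*i.

The residue is -((253/624)*sqrt(6))*i.


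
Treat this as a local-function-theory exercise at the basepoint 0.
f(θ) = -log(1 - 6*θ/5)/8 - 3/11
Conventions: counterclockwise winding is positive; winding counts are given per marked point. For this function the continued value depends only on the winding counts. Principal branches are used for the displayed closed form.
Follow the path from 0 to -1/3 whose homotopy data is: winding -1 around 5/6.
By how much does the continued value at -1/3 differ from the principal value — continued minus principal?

The rational part is single-valued and drops out of the difference; each branch term changes only by its own monodromy.
(-1/8)*log(1 - θ/(5/6)): each positive loop around 5/6 adds 2*pi*i to the log, so winding -1 contributes (-1/8)*(-1)*2*pi*i = (1/4)*pi*i.
Summing the contributions at θ = -1/3 gives (1/4)*pi*i.

Continued minus principal equals (1/4)*pi*i.


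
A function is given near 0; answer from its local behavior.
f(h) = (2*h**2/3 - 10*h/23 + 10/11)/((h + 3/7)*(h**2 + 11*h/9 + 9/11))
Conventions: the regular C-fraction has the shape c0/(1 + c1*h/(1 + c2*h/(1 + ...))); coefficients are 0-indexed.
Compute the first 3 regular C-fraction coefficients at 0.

The regular C-fraction coefficients are [70/27, 8021/1863, -3878006/2767245].

Taylor coefficients (expand at 0): a_0 = 70/27, a_1 = -561470/50301, a_2 = 132072374/4074381.
c0 = a_0 = 70/27. Peel one level at a time: if S = 1 + c*h/S' with S'(0) = 1, then c is the h-coefficient of S and S' = c*h/(S - 1).
S_1 = c0/f = 1 + (8021/1863)*h + (3878006/642735)*h^2 + ...; c1 = 8021/1863.
S_2 = c1*h/(S_1 - 1) = 1 + (-3878006/2767245)*h + ...; c2 = -3878006/2767245.


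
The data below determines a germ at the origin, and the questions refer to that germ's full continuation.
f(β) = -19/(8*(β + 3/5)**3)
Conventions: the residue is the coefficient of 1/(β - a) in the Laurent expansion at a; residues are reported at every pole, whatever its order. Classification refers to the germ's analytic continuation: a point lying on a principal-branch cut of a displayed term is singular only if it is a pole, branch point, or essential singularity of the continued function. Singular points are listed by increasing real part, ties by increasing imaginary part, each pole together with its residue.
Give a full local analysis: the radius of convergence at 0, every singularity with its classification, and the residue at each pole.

Denominator factor (β + 3/5)^3: pole of order 3 at -3/5, modulus 3/5.
The radius of convergence is the smallest modulus among the singular points: 3/5.
At the order-3 pole -3/5 set g(β) = (β - (-3/5))^3*f(β) = -19/8.
Order-3 pole: residue = g''(a)/2; g''(-3/5) = 0, so the residue is 0.

Radius of convergence at 0: 3/5.
At -3/5: a pole of order 3; residue 0.


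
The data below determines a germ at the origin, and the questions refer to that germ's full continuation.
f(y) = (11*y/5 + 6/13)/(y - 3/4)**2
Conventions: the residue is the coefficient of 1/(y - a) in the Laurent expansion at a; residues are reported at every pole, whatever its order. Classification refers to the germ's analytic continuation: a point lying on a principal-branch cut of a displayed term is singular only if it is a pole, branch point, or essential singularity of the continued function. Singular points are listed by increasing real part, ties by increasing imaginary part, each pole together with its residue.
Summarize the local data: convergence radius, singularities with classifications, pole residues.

Radius of convergence at 0: 3/4.
At 3/4: a pole of order 2; residue 11/5.

Denominator factor (y - 3/4)^2: pole of order 2 at 3/4, modulus 3/4.
The radius of convergence is the smallest modulus among the singular points: 3/4.
At the order-2 pole 3/4 set g(y) = (y - (3/4))^2*f(y) = 11*y/5 + 6/13.
Order-2 pole: residue = g'(a); g'(3/4) = 11/5, so the residue is 11/5.


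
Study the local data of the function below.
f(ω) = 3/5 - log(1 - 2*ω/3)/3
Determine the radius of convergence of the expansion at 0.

Branch term (-1/3)*log(1 - ω/(3/2)): its argument vanishes at ω = 3/2, a logarithmic branch point, modulus 3/2.
The radius of convergence is the smallest modulus among the singular points: 3/2.

The radius of convergence is 3/2.


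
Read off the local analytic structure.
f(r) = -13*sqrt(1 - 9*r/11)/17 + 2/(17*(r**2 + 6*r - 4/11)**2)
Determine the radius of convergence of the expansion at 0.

The radius of convergence is -3 + (1/11)*sqrt(1133).

Denominator factor (r**2 + 6*r - 4/11)^2: discriminant 412/11, real irrational roots -3 + (1/11)*sqrt(1133) and -3 - (1/11)*sqrt(1133); poles of order 2, moduli -3 + (1/11)*sqrt(1133) and 3 + (1/11)*sqrt(1133).
Branch term (-13/17)*sqrt(1 - r/(11/9)): its argument vanishes at r = 11/9, a square-root branch point, modulus 11/9.
The radius of convergence is the smallest modulus among the singular points: -3 + (1/11)*sqrt(1133).


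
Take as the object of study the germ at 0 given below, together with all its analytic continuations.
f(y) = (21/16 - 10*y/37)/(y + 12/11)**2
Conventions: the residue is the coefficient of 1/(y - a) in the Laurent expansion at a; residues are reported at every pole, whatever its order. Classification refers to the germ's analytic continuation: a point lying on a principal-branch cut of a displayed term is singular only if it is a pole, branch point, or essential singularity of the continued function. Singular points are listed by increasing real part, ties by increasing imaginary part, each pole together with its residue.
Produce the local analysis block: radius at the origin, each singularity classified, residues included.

Radius of convergence at 0: 12/11.
At -12/11: a pole of order 2; residue -10/37.

Denominator factor (y + 12/11)^2: pole of order 2 at -12/11, modulus 12/11.
The radius of convergence is the smallest modulus among the singular points: 12/11.
At the order-2 pole -12/11 set g(y) = (y - (-12/11))^2*f(y) = 21/16 - 10*y/37.
Order-2 pole: residue = g'(a); g'(-12/11) = -10/37, so the residue is -10/37.


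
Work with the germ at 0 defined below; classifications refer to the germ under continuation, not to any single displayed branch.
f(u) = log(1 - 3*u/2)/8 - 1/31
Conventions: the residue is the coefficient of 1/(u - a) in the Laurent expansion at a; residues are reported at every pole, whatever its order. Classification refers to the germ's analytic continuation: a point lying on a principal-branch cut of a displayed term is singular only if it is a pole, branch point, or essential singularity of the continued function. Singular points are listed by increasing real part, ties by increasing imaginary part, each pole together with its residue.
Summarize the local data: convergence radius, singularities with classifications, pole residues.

Radius of convergence at 0: 2/3.
At 2/3: a logarithmic branch point.

Branch term (1/8)*log(1 - u/(2/3)): its argument vanishes at u = 2/3, a logarithmic branch point, modulus 2/3.
The radius of convergence is the smallest modulus among the singular points: 2/3.


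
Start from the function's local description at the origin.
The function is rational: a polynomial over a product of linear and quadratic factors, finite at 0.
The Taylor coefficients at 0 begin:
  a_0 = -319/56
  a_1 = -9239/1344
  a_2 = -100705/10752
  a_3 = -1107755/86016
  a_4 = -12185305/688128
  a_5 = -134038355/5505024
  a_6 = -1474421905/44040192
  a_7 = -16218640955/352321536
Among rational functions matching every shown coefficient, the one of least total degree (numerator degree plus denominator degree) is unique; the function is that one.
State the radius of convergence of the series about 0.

No rational of total degree below 3 reproduces all 8 coefficients; solving the [2/1] Pade equations on them gives f(ν) = (-ν**2/16 - 23*ν/33 + 29/7)/(ν - 8/11), whose expansion matches every shown term.
Denominator factor (ν - 8/11): pole of order 1 at 8/11, modulus 8/11.
The radius of convergence is the smallest modulus among the singular points: 8/11.

The radius of convergence is 8/11.


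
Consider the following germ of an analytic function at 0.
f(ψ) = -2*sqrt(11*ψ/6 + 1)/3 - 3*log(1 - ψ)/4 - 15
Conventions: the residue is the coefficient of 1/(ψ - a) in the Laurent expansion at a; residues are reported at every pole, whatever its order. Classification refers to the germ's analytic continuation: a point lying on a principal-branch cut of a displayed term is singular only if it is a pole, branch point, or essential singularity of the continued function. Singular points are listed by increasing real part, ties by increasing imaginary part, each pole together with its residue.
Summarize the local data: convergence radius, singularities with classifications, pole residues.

Radius of convergence at 0: 6/11.
At -6/11: an algebraic (square-root) branch point.
At 1: a logarithmic branch point.

Branch term (-3/4)*log(1 - ψ/(1)): its argument vanishes at ψ = 1, a logarithmic branch point, modulus 1.
Branch term (-2/3)*sqrt(1 - ψ/(-6/11)): its argument vanishes at ψ = -6/11, a square-root branch point, modulus 6/11.
The radius of convergence is the smallest modulus among the singular points: 6/11.
List the singular points by increasing real part (a conjugate pair: the negative imaginary part first).


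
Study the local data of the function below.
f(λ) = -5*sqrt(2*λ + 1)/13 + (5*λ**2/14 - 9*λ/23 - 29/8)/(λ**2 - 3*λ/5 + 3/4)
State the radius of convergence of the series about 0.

The radius of convergence is 1/2.

Denominator factor (λ**2 - 3*λ/5 + 3/4): discriminant -66/25, complex-conjugate roots (3/10) + ((1/10)*sqrt(66))*i and (3/10) - ((1/10)*sqrt(66))*i; poles of order 1, moduli (1/2)*sqrt(3) and (1/2)*sqrt(3).
Branch term (-5/13)*sqrt(1 - λ/(-1/2)): its argument vanishes at λ = -1/2, a square-root branch point, modulus 1/2.
The radius of convergence is the smallest modulus among the singular points: 1/2.


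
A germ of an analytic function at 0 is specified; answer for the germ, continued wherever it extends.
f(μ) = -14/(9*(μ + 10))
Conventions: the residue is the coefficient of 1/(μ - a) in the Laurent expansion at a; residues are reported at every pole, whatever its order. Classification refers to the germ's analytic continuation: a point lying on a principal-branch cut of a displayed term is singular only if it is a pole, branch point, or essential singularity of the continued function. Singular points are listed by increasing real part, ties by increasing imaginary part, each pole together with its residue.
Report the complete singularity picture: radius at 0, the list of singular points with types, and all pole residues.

Radius of convergence at 0: 10.
At -10: a pole of order 1; residue -14/9.

Denominator factor (μ + 10): pole of order 1 at -10, modulus 10.
The radius of convergence is the smallest modulus among the singular points: 10.
At the order-1 pole -10 set g(μ) = (μ - (-10))*f(μ) = -14/9.
Simple pole: residue = g(a) at a = -10, which is -14/9.
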